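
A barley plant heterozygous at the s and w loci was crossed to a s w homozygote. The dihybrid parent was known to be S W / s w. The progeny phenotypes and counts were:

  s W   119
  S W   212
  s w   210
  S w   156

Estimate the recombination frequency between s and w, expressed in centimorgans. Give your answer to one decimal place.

The recombinant classes are S w and s W: 156 + 119 = 275.
Recombination frequency = 275/697 = 0.3945 ≈ 39.5%, i.e. 39.5 centimorgans.

39.5 centimorgans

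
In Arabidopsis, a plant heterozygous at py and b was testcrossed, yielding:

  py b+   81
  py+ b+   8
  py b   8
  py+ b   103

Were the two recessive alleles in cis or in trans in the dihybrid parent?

The two most frequent classes are py+ b (103) and py b+ (81); these are the parental (non-recombinant) types.
So the F1 carried py+ b on one chromosome and py b+ on the other — the recessive alleles are on opposite chromosomes (trans / repulsion).

trans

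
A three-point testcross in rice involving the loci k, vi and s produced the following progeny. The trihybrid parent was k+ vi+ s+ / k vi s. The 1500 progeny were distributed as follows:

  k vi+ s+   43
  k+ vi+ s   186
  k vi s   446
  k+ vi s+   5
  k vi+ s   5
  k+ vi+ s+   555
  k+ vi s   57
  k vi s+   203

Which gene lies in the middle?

vi

The two rarest classes, k+ vi s+ and k vi+ s, are the double crossovers. Comparing them with the parentals, only the vi allele has switched, so vi is the middle locus and the order is k – vi – s.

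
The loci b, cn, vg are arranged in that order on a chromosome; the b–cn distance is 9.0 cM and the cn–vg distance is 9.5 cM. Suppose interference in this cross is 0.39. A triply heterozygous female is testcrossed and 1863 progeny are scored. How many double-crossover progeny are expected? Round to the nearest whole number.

Map distances give recombination frequencies of 0.090 and 0.095 for the two intervals.
With interference 0.39 (so coincidence = 0.61), expected double-crossover frequency = 0.090 × 0.095 × 0.61 = 0.00522.
Expected number = 0.00522 × 1863 = 9.72 ≈ 10.

10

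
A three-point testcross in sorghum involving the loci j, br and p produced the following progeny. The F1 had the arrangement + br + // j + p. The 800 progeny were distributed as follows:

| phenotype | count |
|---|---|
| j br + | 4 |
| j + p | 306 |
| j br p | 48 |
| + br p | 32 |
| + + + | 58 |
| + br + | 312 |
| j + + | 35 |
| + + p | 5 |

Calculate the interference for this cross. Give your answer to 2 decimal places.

The two rarest classes, j br + and + + p, are the double crossovers. Comparing them with the parentals, only the j allele has switched, so j is the middle locus and the order is br – j – p.
br–j: (106 + 9)/800 = 0.1437; j–p: (67 + 9)/800 = 0.0950.
Expected DCO frequency = 0.1437 × 0.0950 ≈ 0.01365; observed = 9/800 ≈ 0.01125.
Coefficient of coincidence = 0.01125/0.01365 ≈ 0.82; interference = 1 − 0.82 = 0.18.

0.18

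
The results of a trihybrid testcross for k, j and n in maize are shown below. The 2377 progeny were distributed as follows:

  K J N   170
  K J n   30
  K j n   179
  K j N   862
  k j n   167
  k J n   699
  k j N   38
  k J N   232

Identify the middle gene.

The two most frequent reciprocal classes, K j N and k J n, are the parental types, so the F1 was K j N / k J n.
The two rarest classes, k j N and K J n, are the double crossovers. Comparing them with the parentals, only the k allele has switched, so k is the middle locus and the order is n – k – j.

k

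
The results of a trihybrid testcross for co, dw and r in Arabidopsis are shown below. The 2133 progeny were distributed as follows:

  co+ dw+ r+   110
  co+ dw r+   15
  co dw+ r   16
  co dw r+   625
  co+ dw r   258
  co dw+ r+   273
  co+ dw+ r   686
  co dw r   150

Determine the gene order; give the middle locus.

co

The two most frequent reciprocal classes, co+ dw+ r and co dw r+, are the parental types, so the F1 was co+ dw+ r / co dw r+.
The two rarest classes, co dw+ r and co+ dw r+, are the double crossovers. Comparing them with the parentals, only the co allele has switched, so co is the middle locus and the order is r – co – dw.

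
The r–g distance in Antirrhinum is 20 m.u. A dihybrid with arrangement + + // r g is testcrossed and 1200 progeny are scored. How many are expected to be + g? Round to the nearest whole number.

A map distance of 20 m.u. corresponds to a recombination frequency of 0.200.
The F1 is + + / r g, so + g is a recombinant gamete class with expected frequency r/2 = 0.200/2 = 0.1000.
Expected number = 0.1000 × 1200 = 120.00 ≈ 120.

120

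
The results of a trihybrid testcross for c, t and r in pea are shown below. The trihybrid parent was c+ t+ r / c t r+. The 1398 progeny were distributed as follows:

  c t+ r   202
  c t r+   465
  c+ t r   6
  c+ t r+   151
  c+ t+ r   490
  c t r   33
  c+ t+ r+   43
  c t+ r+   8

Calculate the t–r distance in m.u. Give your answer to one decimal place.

The two rarest classes, c+ t r and c t+ r+, are the double crossovers. Comparing them with the parentals, only the t allele has switched, so t is the middle locus and the order is c – t – r.
Crossovers in the t–r interval produce the single-crossover classes c+ t+ r+ and c t r (43 + 33 = 76) plus the double crossovers (14).
RF(t–r) = (76 + 14) / 1398 = 90/1398 = 0.0644 → 6.4 m.u.

6.4 m.u.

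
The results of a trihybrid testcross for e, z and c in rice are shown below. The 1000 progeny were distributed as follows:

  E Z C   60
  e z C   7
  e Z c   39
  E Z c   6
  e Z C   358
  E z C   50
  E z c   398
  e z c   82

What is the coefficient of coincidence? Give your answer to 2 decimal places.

0.82

The two most frequent reciprocal classes, e Z C and E z c, are the parental types, so the F1 was e Z C / E z c.
The two rarest classes, e z C and E Z c, are the double crossovers. Comparing them with the parentals, only the z allele has switched, so z is the middle locus and the order is e – z – c.
e–z: (142 + 13)/1000 = 0.1550; z–c: (89 + 13)/1000 = 0.1020.
Expected DCO frequency = 0.1550 × 0.1020 ≈ 0.01581; observed = 13/1000 ≈ 0.01300.
Coefficient of coincidence = 0.01300/0.01581 ≈ 0.82.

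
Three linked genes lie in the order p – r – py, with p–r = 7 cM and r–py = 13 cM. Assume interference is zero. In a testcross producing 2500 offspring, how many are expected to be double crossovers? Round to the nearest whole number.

23

Map distances give recombination frequencies of 0.070 and 0.130 for the two intervals.
With no interference, expected double-crossover frequency = 0.070 × 0.130 = 0.00910.
Expected number = 0.00910 × 2500 = 22.75 ≈ 23.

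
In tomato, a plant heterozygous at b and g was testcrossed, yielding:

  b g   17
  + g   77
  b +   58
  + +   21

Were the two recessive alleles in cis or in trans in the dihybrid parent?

The two most frequent classes are + g (77) and b + (58); these are the parental (non-recombinant) types.
So the F1 carried + g on one chromosome and b + on the other — the recessive alleles are on opposite chromosomes (trans / repulsion).

trans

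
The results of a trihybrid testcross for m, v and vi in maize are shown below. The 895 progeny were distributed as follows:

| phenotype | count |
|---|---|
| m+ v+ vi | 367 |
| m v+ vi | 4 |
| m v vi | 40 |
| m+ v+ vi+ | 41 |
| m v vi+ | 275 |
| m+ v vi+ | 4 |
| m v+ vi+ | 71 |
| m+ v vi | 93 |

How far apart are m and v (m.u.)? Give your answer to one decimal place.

19.2 m.u.

The two most frequent reciprocal classes, m v vi+ and m+ v+ vi, are the parental types, so the F1 was m v vi+ / m+ v+ vi.
The two rarest classes, m+ v vi+ and m v+ vi, are the double crossovers. Comparing them with the parentals, only the m allele has switched, so m is the middle locus and the order is v – m – vi.
Crossovers in the v–m interval produce the single-crossover classes m v+ vi+ and m+ v vi (71 + 93 = 164) plus the double crossovers (8).
RF(v–m) = (164 + 8) / 895 = 172/895 = 0.1922 → 19.2 m.u.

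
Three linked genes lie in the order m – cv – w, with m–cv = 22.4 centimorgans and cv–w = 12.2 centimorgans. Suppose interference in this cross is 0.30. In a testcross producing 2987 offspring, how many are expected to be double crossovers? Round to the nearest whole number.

57

Map distances give recombination frequencies of 0.224 and 0.122 for the two intervals.
With interference 0.30 (so coincidence = 0.70), expected double-crossover frequency = 0.224 × 0.122 × 0.70 = 0.01913.
Expected number = 0.01913 × 2987 = 57.14 ≈ 57.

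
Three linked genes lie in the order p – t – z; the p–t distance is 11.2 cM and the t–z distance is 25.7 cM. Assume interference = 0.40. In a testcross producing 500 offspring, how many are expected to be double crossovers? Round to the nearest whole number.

9

Map distances give recombination frequencies of 0.112 and 0.257 for the two intervals.
With interference 0.40 (so coincidence = 0.60), expected double-crossover frequency = 0.112 × 0.257 × 0.60 = 0.01727.
Expected number = 0.01727 × 500 = 8.64 ≈ 9.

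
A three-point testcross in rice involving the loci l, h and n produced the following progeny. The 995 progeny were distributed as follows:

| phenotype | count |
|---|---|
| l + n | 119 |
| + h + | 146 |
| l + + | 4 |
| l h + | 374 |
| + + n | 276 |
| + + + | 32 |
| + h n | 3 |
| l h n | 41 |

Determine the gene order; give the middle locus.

h

The two most frequent reciprocal classes, + + n and l h +, are the parental types, so the F1 was + + n / l h +.
The two rarest classes, + h n and l + +, are the double crossovers. Comparing them with the parentals, only the h allele has switched, so h is the middle locus and the order is l – h – n.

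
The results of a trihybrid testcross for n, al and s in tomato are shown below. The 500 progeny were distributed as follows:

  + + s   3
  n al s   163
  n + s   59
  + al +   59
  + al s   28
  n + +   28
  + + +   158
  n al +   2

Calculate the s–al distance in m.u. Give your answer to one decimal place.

The two most frequent reciprocal classes, + + + and n al s, are the parental types, so the F1 was + + + / n al s.
The two rarest classes, + + s and n al +, are the double crossovers. Comparing them with the parentals, only the s allele has switched, so s is the middle locus and the order is n – s – al.
Crossovers in the s–al interval produce the single-crossover classes + al + and n + s (59 + 59 = 118) plus the double crossovers (5).
RF(s–al) = (118 + 5) / 500 = 123/500 = 0.2460 → 24.6 m.u.

24.6 m.u.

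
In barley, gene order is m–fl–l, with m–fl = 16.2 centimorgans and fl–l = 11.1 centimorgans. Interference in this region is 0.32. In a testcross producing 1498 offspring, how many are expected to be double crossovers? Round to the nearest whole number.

Map distances give recombination frequencies of 0.162 and 0.111 for the two intervals.
With interference 0.32 (so coincidence = 0.68), expected double-crossover frequency = 0.162 × 0.111 × 0.68 = 0.01223.
Expected number = 0.01223 × 1498 = 18.32 ≈ 18.

18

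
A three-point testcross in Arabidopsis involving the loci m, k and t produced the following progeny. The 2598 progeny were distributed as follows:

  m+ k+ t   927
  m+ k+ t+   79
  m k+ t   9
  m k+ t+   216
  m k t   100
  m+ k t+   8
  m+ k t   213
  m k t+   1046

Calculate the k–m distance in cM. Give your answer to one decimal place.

The two most frequent reciprocal classes, m+ k+ t and m k t+, are the parental types, so the F1 was m+ k+ t / m k t+.
The two rarest classes, m k+ t and m+ k t+, are the double crossovers. Comparing them with the parentals, only the m allele has switched, so m is the middle locus and the order is t – m – k.
Crossovers in the m–k interval produce the single-crossover classes m+ k t and m k+ t+ (213 + 216 = 429) plus the double crossovers (17).
RF(m–k) = (429 + 17) / 2598 = 446/2598 = 0.1717 → 17.2 cM.

17.2 cM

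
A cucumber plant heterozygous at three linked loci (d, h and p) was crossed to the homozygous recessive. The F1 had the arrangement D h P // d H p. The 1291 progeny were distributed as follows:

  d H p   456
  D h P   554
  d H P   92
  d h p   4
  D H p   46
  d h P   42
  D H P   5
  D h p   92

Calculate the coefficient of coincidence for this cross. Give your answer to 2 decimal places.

The two rarest classes, D H P and d h p, are the double crossovers. Comparing them with the parentals, only the h allele has switched, so h is the middle locus and the order is p – h – d.
p–h: (184 + 9)/1291 = 0.1495; h–d: (88 + 9)/1291 = 0.0751.
Expected DCO frequency = 0.1495 × 0.0751 ≈ 0.01123; observed = 9/1291 ≈ 0.00697.
Coefficient of coincidence = 0.00697/0.01123 ≈ 0.62.

0.62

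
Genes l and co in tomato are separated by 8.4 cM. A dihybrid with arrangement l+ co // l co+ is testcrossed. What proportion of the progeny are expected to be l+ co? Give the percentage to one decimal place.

45.8%

A map distance of 8.4 cM corresponds to a recombination frequency of 0.084.
The F1 is l+ co / l co+, so l+ co is a parental gamete class with expected frequency (1 − r)/2 = 0.916/2 = 0.4580.
That is 0.4580 = 45.8% of the progeny.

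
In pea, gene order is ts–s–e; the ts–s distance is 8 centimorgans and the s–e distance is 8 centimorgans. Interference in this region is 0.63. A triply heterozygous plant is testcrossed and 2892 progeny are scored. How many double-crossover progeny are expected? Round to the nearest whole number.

Map distances give recombination frequencies of 0.080 and 0.080 for the two intervals.
With interference 0.63 (so coincidence = 0.37), expected double-crossover frequency = 0.080 × 0.080 × 0.37 = 0.00237.
Expected number = 0.00237 × 2892 = 6.85 ≈ 7.

7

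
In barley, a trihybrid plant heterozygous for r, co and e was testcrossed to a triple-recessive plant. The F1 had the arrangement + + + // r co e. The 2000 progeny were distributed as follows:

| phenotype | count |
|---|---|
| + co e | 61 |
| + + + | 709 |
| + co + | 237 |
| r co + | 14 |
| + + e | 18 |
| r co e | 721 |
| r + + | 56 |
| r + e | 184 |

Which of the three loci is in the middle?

The two rarest classes, + + e and r co +, are the double crossovers. Comparing them with the parentals, only the e allele has switched, so e is the middle locus and the order is co – e – r.

e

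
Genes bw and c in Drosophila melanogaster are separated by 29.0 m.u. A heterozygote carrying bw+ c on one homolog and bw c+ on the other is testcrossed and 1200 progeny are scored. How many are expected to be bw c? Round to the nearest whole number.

174

A map distance of 29.0 m.u. corresponds to a recombination frequency of 0.290.
The F1 is bw+ c / bw c+, so bw c is a recombinant gamete class with expected frequency r/2 = 0.290/2 = 0.1450.
Expected number = 0.1450 × 1200 = 174.00 ≈ 174.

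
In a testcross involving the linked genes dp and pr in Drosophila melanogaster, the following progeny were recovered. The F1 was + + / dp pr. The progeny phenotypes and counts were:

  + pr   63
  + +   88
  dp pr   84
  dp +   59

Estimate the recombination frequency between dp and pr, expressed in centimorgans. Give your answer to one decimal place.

41.5 centimorgans

The recombinant classes are + pr and dp +: 63 + 59 = 122.
Recombination frequency = 122/294 = 0.4150 ≈ 41.5%, i.e. 41.5 centimorgans.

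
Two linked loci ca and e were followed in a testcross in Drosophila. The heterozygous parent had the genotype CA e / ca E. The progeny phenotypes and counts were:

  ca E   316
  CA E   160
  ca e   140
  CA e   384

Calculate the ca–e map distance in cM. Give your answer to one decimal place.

30.0 cM

The recombinant classes are CA E and ca e: 160 + 140 = 300.
Recombination frequency = 300/1000 = 0.3000 ≈ 30.0%, i.e. 30.0 cM.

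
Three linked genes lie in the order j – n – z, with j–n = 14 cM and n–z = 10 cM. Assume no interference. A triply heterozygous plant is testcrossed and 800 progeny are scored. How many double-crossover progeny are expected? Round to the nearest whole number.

11

Map distances give recombination frequencies of 0.140 and 0.100 for the two intervals.
With no interference, expected double-crossover frequency = 0.140 × 0.100 = 0.01400.
Expected number = 0.01400 × 800 = 11.20 ≈ 11.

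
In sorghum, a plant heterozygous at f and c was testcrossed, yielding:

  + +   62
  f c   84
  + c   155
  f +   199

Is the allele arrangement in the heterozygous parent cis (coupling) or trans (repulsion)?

The two most frequent classes are + c (155) and f + (199); these are the parental (non-recombinant) types.
So the F1 carried + c on one chromosome and f + on the other — the recessive alleles are on opposite chromosomes (trans / repulsion).

trans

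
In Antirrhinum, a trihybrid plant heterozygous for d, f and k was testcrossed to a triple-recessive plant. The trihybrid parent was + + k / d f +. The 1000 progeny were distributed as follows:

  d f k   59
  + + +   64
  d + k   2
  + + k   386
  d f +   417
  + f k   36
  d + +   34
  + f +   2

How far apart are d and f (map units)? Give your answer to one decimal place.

The two rarest classes, d + k and + f +, are the double crossovers. Comparing them with the parentals, only the d allele has switched, so d is the middle locus and the order is k – d – f.
Crossovers in the d–f interval produce the single-crossover classes + f k and d + + (36 + 34 = 70) plus the double crossovers (4).
RF(d–f) = (70 + 4) / 1000 = 74/1000 = 0.0740 → 7.4 map units.

7.4 map units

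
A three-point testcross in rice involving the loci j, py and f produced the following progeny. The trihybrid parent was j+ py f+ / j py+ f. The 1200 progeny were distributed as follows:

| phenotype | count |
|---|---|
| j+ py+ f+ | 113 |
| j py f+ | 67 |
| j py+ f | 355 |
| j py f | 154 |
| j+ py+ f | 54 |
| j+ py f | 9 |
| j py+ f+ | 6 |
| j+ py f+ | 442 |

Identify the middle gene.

The two rarest classes, j+ py f and j py+ f+, are the double crossovers. Comparing them with the parentals, only the f allele has switched, so f is the middle locus and the order is j – f – py.

f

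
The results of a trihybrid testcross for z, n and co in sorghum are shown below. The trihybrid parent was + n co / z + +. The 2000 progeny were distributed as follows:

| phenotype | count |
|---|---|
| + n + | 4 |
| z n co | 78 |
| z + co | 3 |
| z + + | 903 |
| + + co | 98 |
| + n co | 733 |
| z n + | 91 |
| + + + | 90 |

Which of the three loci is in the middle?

co

The two rarest classes, + n + and z + co, are the double crossovers. Comparing them with the parentals, only the co allele has switched, so co is the middle locus and the order is n – co – z.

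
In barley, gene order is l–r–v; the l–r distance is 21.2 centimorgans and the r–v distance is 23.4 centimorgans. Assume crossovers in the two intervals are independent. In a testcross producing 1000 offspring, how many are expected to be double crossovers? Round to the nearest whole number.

Map distances give recombination frequencies of 0.212 and 0.234 for the two intervals.
With no interference, expected double-crossover frequency = 0.212 × 0.234 = 0.04961.
Expected number = 0.04961 × 1000 = 49.61 ≈ 50.

50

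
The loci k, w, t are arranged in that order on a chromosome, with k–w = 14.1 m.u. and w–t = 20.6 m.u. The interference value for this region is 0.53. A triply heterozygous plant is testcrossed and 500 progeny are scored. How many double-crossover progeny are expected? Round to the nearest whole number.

7

Map distances give recombination frequencies of 0.141 and 0.206 for the two intervals.
With interference 0.53 (so coincidence = 0.47), expected double-crossover frequency = 0.141 × 0.206 × 0.47 = 0.01365.
Expected number = 0.01365 × 500 = 6.83 ≈ 7.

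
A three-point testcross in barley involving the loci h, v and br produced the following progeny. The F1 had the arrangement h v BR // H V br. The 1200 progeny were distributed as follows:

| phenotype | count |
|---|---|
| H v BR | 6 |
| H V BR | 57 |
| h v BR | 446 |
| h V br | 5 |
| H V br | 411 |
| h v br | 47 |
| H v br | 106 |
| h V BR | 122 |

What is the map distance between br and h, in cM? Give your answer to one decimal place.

The two rarest classes, H v BR and h V br, are the double crossovers. Comparing them with the parentals, only the h allele has switched, so h is the middle locus and the order is v – h – br.
Crossovers in the h–br interval produce the single-crossover classes h v br and H V BR (47 + 57 = 104) plus the double crossovers (11).
RF(h–br) = (104 + 11) / 1200 = 115/1200 = 0.0958 → 9.6 cM.

9.6 cM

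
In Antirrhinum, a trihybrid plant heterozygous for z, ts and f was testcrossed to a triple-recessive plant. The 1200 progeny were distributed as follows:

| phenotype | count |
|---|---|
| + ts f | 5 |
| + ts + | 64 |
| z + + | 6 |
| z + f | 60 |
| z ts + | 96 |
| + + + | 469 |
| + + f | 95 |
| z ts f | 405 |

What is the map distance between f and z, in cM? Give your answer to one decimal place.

The two most frequent reciprocal classes, z ts f and + + +, are the parental types, so the F1 was z ts f / + + +.
The two rarest classes, + ts f and z + +, are the double crossovers. Comparing them with the parentals, only the z allele has switched, so z is the middle locus and the order is f – z – ts.
Crossovers in the f–z interval produce the single-crossover classes z ts + and + + f (96 + 95 = 191) plus the double crossovers (11).
RF(f–z) = (191 + 11) / 1200 = 202/1200 = 0.1683 → 16.8 cM.

16.8 cM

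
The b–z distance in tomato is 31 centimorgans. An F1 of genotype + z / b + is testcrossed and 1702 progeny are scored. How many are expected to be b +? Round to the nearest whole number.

587

A map distance of 31 centimorgans corresponds to a recombination frequency of 0.310.
The F1 is + z / b +, so b + is a parental gamete class with expected frequency (1 − r)/2 = 0.690/2 = 0.3450.
Expected number = 0.3450 × 1702 = 587.19 ≈ 587.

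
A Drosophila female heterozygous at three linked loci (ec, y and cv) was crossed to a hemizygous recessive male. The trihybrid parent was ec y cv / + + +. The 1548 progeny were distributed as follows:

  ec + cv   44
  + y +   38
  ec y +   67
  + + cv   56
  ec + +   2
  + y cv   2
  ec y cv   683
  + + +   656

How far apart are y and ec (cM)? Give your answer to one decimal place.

The two rarest classes, + y cv and ec + +, are the double crossovers. Comparing them with the parentals, only the ec allele has switched, so ec is the middle locus and the order is y – ec – cv.
Crossovers in the y–ec interval produce the single-crossover classes ec + cv and + y + (44 + 38 = 82) plus the double crossovers (4).
RF(y–ec) = (82 + 4) / 1548 = 86/1548 = 0.0556 → 5.6 cM.

5.6 cM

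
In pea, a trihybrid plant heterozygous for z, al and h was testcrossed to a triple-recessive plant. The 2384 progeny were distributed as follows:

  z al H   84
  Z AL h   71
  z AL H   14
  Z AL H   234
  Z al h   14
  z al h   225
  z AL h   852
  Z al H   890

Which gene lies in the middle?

The two most frequent reciprocal classes, Z al H and z AL h, are the parental types, so the F1 was Z al H / z AL h.
The two rarest classes, Z al h and z AL H, are the double crossovers. Comparing them with the parentals, only the h allele has switched, so h is the middle locus and the order is al – h – z.

h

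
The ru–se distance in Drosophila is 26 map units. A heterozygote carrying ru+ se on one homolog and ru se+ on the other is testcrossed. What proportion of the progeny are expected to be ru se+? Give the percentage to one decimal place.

A map distance of 26 map units corresponds to a recombination frequency of 0.260.
The F1 is ru+ se / ru se+, so ru se+ is a parental gamete class with expected frequency (1 − r)/2 = 0.740/2 = 0.3700.
That is 0.3700 = 37.0% of the progeny.

37.0%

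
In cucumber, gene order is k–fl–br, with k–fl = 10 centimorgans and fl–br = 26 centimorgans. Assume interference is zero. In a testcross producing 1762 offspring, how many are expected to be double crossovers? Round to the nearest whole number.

46

Map distances give recombination frequencies of 0.100 and 0.260 for the two intervals.
With no interference, expected double-crossover frequency = 0.100 × 0.260 = 0.02600.
Expected number = 0.02600 × 1762 = 45.81 ≈ 46.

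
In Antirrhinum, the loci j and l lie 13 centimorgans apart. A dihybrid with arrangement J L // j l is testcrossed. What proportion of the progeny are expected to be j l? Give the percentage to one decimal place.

A map distance of 13 centimorgans corresponds to a recombination frequency of 0.130.
The F1 is J L / j l, so j l is a parental gamete class with expected frequency (1 − r)/2 = 0.870/2 = 0.4350.
That is 0.4350 = 43.5% of the progeny.

43.5%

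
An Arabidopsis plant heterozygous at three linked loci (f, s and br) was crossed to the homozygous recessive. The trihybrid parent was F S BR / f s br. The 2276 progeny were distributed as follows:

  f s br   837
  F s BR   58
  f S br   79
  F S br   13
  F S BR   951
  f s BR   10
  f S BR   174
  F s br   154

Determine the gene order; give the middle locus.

The two rarest classes, F S br and f s BR, are the double crossovers. Comparing them with the parentals, only the br allele has switched, so br is the middle locus and the order is s – br – f.

br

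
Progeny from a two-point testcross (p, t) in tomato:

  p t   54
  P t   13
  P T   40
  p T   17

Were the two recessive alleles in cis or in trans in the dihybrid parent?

cis

The two most frequent classes are P T (40) and p t (54); these are the parental (non-recombinant) types.
So the F1 carried P T on one chromosome and p t on the other — the recessive alleles are on the same chromosome (cis / coupling).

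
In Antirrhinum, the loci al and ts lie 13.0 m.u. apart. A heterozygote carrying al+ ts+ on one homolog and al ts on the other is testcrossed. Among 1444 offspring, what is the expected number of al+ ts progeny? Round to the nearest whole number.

94

A map distance of 13.0 m.u. corresponds to a recombination frequency of 0.130.
The F1 is al+ ts+ / al ts, so al+ ts is a recombinant gamete class with expected frequency r/2 = 0.130/2 = 0.0650.
Expected number = 0.0650 × 1444 = 93.86 ≈ 94.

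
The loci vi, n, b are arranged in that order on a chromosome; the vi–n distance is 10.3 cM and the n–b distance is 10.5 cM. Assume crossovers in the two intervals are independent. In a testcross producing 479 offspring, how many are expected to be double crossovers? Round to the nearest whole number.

5

Map distances give recombination frequencies of 0.103 and 0.105 for the two intervals.
With no interference, expected double-crossover frequency = 0.103 × 0.105 = 0.01081.
Expected number = 0.01081 × 479 = 5.18 ≈ 5.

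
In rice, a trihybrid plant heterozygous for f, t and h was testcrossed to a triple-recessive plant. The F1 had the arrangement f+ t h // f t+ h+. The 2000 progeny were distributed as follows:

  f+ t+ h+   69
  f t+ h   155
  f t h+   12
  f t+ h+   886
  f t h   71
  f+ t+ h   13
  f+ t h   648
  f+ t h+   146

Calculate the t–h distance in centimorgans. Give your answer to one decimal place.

16.3 centimorgans

The two rarest classes, f+ t+ h and f t h+, are the double crossovers. Comparing them with the parentals, only the t allele has switched, so t is the middle locus and the order is f – t – h.
Crossovers in the t–h interval produce the single-crossover classes f+ t h+ and f t+ h (146 + 155 = 301) plus the double crossovers (25).
RF(t–h) = (301 + 25) / 2000 = 326/2000 = 0.1630 → 16.3 centimorgans.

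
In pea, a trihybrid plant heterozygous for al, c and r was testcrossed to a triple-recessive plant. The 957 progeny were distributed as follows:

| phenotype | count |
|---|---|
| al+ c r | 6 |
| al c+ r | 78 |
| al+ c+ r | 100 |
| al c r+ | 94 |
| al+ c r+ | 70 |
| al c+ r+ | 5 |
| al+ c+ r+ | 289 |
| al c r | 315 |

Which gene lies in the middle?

The two most frequent reciprocal classes, al c r and al+ c+ r+, are the parental types, so the F1 was al c r / al+ c+ r+.
The two rarest classes, al+ c r and al c+ r+, are the double crossovers. Comparing them with the parentals, only the al allele has switched, so al is the middle locus and the order is r – al – c.

al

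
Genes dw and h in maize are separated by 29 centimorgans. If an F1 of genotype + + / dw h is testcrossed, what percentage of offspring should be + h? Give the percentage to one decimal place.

14.5%

A map distance of 29 centimorgans corresponds to a recombination frequency of 0.290.
The F1 is + + / dw h, so + h is a recombinant gamete class with expected frequency r/2 = 0.290/2 = 0.1450.
That is 0.1450 = 14.5% of the progeny.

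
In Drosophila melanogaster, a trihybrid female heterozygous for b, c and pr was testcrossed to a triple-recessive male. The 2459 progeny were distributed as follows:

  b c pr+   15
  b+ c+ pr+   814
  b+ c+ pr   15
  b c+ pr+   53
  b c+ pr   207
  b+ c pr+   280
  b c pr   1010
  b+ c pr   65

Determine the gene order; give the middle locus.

The two most frequent reciprocal classes, b c pr and b+ c+ pr+, are the parental types, so the F1 was b c pr / b+ c+ pr+.
The two rarest classes, b c pr+ and b+ c+ pr, are the double crossovers. Comparing them with the parentals, only the pr allele has switched, so pr is the middle locus and the order is b – pr – c.

pr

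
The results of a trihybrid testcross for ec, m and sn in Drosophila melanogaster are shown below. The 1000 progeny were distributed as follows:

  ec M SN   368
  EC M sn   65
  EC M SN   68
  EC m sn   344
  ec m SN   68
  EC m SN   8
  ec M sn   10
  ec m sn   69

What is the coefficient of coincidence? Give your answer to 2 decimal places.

0.77

The two most frequent reciprocal classes, ec M SN and EC m sn, are the parental types, so the F1 was ec M SN / EC m sn.
The two rarest classes, ec M sn and EC m SN, are the double crossovers. Comparing them with the parentals, only the sn allele has switched, so sn is the middle locus and the order is ec – sn – m.
ec–sn: (137 + 18)/1000 = 0.1550; sn–m: (133 + 18)/1000 = 0.1510.
Expected DCO frequency = 0.1550 × 0.1510 ≈ 0.02340; observed = 18/1000 ≈ 0.01800.
Coefficient of coincidence = 0.01800/0.02340 ≈ 0.77.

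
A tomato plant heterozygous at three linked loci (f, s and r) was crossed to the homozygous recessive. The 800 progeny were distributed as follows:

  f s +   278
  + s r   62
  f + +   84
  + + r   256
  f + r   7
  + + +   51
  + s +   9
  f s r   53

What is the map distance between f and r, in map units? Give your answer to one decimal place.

The two most frequent reciprocal classes, f s + and + + r, are the parental types, so the F1 was f s + / + + r.
The two rarest classes, + s + and f + r, are the double crossovers. Comparing them with the parentals, only the f allele has switched, so f is the middle locus and the order is r – f – s.
Crossovers in the r–f interval produce the single-crossover classes f s r and + + + (53 + 51 = 104) plus the double crossovers (16).
RF(r–f) = (104 + 16) / 800 = 120/800 = 0.1500 → 15.0 map units.

15.0 map units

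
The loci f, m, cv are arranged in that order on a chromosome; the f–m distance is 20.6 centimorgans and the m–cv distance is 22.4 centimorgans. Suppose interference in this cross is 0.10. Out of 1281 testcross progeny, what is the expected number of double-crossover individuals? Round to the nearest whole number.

Map distances give recombination frequencies of 0.206 and 0.224 for the two intervals.
With interference 0.10 (so coincidence = 0.90), expected double-crossover frequency = 0.206 × 0.224 × 0.90 = 0.04153.
Expected number = 0.04153 × 1281 = 53.20 ≈ 53.

53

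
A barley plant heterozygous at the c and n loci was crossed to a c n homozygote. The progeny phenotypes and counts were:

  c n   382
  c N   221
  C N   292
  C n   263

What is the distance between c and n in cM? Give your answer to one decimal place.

41.8 cM

The two most frequent classes, C N (292) and c n (382), are the parental types, so the F1 was C N / c n.
The recombinant classes are C n and c N: 263 + 221 = 484.
Recombination frequency = 484/1158 = 0.4180 ≈ 41.8%, i.e. 41.8 cM.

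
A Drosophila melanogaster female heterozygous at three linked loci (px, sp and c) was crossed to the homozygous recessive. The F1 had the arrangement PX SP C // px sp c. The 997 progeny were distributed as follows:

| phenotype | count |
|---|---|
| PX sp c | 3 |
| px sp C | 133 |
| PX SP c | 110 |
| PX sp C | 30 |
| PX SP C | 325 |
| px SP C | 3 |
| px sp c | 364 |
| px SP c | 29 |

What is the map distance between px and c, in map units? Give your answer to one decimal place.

25.0 map units

The two rarest classes, px SP C and PX sp c, are the double crossovers. Comparing them with the parentals, only the px allele has switched, so px is the middle locus and the order is sp – px – c.
Crossovers in the px–c interval produce the single-crossover classes PX SP c and px sp C (110 + 133 = 243) plus the double crossovers (6).
RF(px–c) = (243 + 6) / 997 = 249/997 = 0.2497 → 25.0 map units.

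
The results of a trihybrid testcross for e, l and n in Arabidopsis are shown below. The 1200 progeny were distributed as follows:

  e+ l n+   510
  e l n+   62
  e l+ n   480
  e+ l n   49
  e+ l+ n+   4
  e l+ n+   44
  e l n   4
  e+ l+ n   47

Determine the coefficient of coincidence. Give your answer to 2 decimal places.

The two most frequent reciprocal classes, e l+ n and e+ l n+, are the parental types, so the F1 was e l+ n / e+ l n+.
The two rarest classes, e l n and e+ l+ n+, are the double crossovers. Comparing them with the parentals, only the l allele has switched, so l is the middle locus and the order is n – l – e.
n–l: (93 + 8)/1200 = 0.0842; l–e: (109 + 8)/1200 = 0.0975.
Expected DCO frequency = 0.0842 × 0.0975 ≈ 0.00821; observed = 8/1200 ≈ 0.00667.
Coefficient of coincidence = 0.00667/0.00821 ≈ 0.81.

0.81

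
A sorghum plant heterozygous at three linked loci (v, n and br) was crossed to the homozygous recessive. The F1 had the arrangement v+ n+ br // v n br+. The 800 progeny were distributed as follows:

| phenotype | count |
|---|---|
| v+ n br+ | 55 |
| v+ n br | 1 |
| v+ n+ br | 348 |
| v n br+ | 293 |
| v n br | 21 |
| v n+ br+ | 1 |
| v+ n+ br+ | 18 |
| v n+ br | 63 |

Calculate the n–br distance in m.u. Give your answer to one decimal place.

5.1 m.u.

The two rarest classes, v+ n br and v n+ br+, are the double crossovers. Comparing them with the parentals, only the n allele has switched, so n is the middle locus and the order is br – n – v.
Crossovers in the br–n interval produce the single-crossover classes v+ n+ br+ and v n br (18 + 21 = 39) plus the double crossovers (2).
RF(br–n) = (39 + 2) / 800 = 41/800 = 0.0512 → 5.1 m.u.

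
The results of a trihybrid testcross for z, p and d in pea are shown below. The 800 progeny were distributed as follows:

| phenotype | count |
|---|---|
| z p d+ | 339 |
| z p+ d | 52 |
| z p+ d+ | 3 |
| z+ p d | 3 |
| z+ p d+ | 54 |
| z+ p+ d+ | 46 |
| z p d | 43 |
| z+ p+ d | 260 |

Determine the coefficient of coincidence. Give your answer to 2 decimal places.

0.45

The two most frequent reciprocal classes, z+ p+ d and z p d+, are the parental types, so the F1 was z+ p+ d / z p d+.
The two rarest classes, z+ p d and z p+ d+, are the double crossovers. Comparing them with the parentals, only the p allele has switched, so p is the middle locus and the order is z – p – d.
z–p: (106 + 6)/800 = 0.1400; p–d: (89 + 6)/800 = 0.1187.
Expected DCO frequency = 0.1400 × 0.1187 ≈ 0.01662; observed = 6/800 ≈ 0.00750.
Coefficient of coincidence = 0.00750/0.01662 ≈ 0.45.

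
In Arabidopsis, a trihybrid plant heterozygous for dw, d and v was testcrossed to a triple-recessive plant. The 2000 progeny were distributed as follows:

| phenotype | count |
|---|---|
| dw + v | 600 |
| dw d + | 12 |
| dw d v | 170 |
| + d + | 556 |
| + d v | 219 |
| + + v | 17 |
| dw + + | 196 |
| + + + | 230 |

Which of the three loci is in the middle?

The two most frequent reciprocal classes, dw + v and + d +, are the parental types, so the F1 was dw + v / + d +.
The two rarest classes, + + v and dw d +, are the double crossovers. Comparing them with the parentals, only the dw allele has switched, so dw is the middle locus and the order is d – dw – v.

dw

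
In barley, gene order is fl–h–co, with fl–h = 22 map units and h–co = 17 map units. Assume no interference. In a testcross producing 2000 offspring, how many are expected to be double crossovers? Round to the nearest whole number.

75

Map distances give recombination frequencies of 0.220 and 0.170 for the two intervals.
With no interference, expected double-crossover frequency = 0.220 × 0.170 = 0.03740.
Expected number = 0.03740 × 2000 = 74.80 ≈ 75.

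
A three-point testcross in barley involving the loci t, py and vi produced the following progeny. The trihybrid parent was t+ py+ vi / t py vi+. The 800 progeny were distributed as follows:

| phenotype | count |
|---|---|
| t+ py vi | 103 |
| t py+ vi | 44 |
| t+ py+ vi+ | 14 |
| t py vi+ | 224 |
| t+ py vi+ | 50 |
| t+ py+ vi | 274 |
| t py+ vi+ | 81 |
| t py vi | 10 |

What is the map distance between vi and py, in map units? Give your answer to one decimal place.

26.0 map units

The two rarest classes, t+ py+ vi+ and t py vi, are the double crossovers. Comparing them with the parentals, only the vi allele has switched, so vi is the middle locus and the order is t – vi – py.
Crossovers in the vi–py interval produce the single-crossover classes t+ py vi and t py+ vi+ (103 + 81 = 184) plus the double crossovers (24).
RF(vi–py) = (184 + 24) / 800 = 208/800 = 0.2600 → 26.0 map units.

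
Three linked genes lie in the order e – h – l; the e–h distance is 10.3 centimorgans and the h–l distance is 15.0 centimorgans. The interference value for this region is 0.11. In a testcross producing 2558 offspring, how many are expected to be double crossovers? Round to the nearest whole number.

Map distances give recombination frequencies of 0.103 and 0.150 for the two intervals.
With interference 0.11 (so coincidence = 0.89), expected double-crossover frequency = 0.103 × 0.150 × 0.89 = 0.01375.
Expected number = 0.01375 × 2558 = 35.17 ≈ 35.

35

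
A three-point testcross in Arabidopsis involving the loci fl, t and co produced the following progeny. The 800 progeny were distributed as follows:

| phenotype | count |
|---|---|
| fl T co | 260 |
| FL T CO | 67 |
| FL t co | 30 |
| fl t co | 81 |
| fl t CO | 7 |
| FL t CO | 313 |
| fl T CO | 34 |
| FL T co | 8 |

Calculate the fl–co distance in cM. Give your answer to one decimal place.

The two most frequent reciprocal classes, fl T co and FL t CO, are the parental types, so the F1 was fl T co / FL t CO.
The two rarest classes, FL T co and fl t CO, are the double crossovers. Comparing them with the parentals, only the fl allele has switched, so fl is the middle locus and the order is t – fl – co.
Crossovers in the fl–co interval produce the single-crossover classes fl T CO and FL t co (34 + 30 = 64) plus the double crossovers (15).
RF(fl–co) = (64 + 15) / 800 = 79/800 = 0.0988 → 9.9 cM.

9.9 cM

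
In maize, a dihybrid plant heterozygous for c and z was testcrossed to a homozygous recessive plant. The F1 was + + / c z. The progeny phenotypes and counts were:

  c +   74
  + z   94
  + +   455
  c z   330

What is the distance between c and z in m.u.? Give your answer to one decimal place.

The recombinant classes are + z and c +: 94 + 74 = 168.
Recombination frequency = 168/953 = 0.1763 ≈ 17.6%, i.e. 17.6 m.u.

17.6 m.u.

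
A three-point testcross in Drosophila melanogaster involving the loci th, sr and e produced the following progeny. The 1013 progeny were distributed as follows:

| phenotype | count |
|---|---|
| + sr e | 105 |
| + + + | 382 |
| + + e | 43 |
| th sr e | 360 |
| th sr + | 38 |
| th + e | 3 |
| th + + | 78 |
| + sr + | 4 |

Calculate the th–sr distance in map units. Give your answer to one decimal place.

18.8 map units

The two most frequent reciprocal classes, th sr e and + + +, are the parental types, so the F1 was th sr e / + + +.
The two rarest classes, th + e and + sr +, are the double crossovers. Comparing them with the parentals, only the sr allele has switched, so sr is the middle locus and the order is e – sr – th.
Crossovers in the sr–th interval produce the single-crossover classes + sr e and th + + (105 + 78 = 183) plus the double crossovers (7).
RF(sr–th) = (183 + 7) / 1013 = 190/1013 = 0.1876 → 18.8 map units.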